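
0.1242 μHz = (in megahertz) 1.242e-13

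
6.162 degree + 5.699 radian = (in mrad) 5807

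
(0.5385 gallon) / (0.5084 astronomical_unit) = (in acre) 6.623e-18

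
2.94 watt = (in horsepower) 0.003943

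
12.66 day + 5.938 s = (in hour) 303.8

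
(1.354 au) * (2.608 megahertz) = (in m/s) 5.283e+17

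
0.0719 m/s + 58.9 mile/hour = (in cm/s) 2640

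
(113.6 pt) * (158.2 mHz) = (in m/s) 0.00634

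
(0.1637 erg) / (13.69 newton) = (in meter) 1.196e-09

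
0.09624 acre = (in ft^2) 4192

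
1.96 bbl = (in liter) 311.6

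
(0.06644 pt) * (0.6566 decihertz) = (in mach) 4.52e-09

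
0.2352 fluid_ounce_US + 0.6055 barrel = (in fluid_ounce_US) 3255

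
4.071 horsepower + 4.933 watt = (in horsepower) 4.078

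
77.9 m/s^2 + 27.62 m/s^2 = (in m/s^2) 105.5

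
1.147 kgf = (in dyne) 1.125e+06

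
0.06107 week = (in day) 0.4275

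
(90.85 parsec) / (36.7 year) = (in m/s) 2.422e+09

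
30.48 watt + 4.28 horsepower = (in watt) 3222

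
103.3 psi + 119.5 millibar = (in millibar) 7242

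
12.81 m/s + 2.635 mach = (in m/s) 910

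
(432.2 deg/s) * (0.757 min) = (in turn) 54.53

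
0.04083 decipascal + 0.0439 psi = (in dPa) 3027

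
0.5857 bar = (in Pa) 5.857e+04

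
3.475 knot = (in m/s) 1.788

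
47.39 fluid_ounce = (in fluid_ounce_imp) 49.33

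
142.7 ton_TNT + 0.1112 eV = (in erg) 5.971e+18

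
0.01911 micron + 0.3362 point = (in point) 0.3363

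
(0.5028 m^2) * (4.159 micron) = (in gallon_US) 0.0005524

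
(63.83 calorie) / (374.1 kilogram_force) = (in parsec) 2.359e-18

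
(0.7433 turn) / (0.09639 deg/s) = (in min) 46.27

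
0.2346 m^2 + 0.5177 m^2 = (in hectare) 7.523e-05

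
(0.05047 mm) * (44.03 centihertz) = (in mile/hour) 4.971e-05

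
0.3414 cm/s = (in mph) 0.007637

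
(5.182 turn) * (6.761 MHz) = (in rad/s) 2.201e+08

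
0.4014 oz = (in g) 11.38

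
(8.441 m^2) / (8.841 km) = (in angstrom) 9.548e+06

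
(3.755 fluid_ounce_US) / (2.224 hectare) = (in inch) 1.966e-07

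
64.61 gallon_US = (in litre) 244.6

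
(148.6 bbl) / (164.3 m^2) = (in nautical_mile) 7.764e-05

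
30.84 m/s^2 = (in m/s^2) 30.84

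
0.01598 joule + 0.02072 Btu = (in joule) 21.88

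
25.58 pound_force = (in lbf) 25.58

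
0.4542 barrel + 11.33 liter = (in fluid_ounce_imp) 2940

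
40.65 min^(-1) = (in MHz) 6.775e-07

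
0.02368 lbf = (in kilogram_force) 0.01074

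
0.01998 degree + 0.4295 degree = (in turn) 0.001249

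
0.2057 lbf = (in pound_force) 0.2057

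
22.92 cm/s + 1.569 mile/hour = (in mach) 0.002733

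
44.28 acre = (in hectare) 17.92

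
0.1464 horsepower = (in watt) 109.2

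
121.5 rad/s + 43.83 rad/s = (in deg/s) 9473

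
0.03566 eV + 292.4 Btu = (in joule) 3.085e+05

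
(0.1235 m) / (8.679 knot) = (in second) 0.02766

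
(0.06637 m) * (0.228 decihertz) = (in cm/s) 0.1513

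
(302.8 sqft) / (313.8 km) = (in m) 8.965e-05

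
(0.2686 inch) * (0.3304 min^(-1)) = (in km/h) 0.0001352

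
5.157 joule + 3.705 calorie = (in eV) 1.289e+20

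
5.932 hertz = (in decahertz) 0.5932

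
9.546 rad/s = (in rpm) 91.16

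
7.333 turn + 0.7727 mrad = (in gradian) 2933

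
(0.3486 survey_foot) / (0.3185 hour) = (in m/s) 9.267e-05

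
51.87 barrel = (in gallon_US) 2179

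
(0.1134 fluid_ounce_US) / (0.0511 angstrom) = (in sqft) 7.064e+06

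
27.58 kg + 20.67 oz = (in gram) 2.817e+04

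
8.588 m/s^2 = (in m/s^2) 8.588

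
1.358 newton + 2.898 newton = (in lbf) 0.9568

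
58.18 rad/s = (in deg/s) 3333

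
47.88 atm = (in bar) 48.51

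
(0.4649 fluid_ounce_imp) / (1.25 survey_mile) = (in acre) 1.623e-12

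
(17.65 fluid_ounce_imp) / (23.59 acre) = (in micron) 0.005253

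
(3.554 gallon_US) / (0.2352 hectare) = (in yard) 6.255e-06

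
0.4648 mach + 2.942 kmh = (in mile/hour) 355.9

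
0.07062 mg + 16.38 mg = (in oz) 0.0005803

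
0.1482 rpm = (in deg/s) 0.8892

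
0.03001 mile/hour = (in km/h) 0.0483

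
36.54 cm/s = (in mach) 0.001073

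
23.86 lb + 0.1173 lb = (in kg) 10.88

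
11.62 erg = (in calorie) 2.777e-07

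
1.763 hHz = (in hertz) 176.3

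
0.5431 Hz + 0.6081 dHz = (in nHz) 6.039e+08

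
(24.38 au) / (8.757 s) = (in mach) 1.223e+09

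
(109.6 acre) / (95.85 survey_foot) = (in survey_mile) 9.433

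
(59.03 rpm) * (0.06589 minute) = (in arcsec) 5.041e+06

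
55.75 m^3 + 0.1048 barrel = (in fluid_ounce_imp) 1.963e+06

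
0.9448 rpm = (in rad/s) 0.09894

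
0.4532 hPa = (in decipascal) 453.2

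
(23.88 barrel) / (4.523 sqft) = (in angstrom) 9.035e+10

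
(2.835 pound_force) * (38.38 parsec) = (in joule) 1.493e+19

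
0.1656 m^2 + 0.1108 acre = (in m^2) 448.6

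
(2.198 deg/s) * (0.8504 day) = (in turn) 448.6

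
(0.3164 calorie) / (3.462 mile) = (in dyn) 23.76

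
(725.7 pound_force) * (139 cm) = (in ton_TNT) 1.072e-06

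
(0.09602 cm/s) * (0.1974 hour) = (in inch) 26.86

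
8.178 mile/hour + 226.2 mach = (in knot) 1.497e+05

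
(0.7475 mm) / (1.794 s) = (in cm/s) 0.04167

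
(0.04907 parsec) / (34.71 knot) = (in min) 1.413e+12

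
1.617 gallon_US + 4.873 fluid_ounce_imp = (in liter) 6.259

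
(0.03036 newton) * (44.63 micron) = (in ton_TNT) 3.238e-16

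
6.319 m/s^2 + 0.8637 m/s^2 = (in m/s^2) 7.183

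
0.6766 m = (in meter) 0.6766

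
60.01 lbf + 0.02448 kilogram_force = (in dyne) 2.672e+07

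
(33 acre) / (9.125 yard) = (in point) 4.537e+07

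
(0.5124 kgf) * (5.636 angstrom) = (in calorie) 6.769e-10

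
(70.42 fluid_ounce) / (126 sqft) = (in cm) 0.01779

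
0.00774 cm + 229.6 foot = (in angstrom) 6.998e+11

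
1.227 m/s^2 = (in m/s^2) 1.227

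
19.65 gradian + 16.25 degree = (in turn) 0.09426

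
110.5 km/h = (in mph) 68.66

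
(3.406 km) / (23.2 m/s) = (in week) 0.0002427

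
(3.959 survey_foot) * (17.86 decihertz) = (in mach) 0.006329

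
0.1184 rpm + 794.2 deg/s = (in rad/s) 13.87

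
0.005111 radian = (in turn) 0.0008134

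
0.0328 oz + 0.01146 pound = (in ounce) 0.2162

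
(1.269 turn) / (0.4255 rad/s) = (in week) 3.098e-05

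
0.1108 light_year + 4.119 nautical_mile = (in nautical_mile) 5.66e+11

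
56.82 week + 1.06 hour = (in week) 56.83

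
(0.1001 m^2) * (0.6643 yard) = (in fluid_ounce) 2056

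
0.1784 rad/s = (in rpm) 1.704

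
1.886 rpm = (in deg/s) 11.32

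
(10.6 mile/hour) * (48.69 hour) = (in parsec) 2.692e-11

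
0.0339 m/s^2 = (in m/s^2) 0.0339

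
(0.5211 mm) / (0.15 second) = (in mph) 0.007771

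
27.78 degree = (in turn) 0.07717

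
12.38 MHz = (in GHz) 0.01238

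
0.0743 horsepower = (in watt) 55.41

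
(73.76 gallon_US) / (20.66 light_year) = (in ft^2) 1.538e-17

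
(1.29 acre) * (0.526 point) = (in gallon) 255.9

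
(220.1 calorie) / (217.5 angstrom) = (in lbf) 9.518e+09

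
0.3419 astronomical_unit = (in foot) 1.678e+11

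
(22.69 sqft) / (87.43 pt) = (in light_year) 7.224e-15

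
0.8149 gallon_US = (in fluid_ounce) 104.3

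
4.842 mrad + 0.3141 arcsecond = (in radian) 0.004844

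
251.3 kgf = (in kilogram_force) 251.3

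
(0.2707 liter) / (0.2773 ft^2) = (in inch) 0.4137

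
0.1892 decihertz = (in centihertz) 1.892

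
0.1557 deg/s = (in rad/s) 0.002717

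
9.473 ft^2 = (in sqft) 9.473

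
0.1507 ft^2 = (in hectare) 1.4e-06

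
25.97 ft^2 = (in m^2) 2.413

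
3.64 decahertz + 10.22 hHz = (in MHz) 0.001058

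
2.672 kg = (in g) 2672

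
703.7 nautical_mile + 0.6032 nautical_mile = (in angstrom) 1.304e+16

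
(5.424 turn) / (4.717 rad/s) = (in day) 8.362e-05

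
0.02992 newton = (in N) 0.02992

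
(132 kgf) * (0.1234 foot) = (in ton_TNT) 1.164e-08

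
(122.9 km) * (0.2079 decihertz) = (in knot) 4967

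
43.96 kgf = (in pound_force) 96.92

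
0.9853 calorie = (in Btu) 0.003907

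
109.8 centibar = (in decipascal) 1.098e+06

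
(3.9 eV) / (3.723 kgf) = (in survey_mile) 1.063e-23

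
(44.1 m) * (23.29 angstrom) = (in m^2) 1.027e-07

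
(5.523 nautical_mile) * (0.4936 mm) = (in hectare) 0.0005049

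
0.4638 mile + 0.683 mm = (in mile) 0.4638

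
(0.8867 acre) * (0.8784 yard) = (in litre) 2.882e+06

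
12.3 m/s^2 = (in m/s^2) 12.3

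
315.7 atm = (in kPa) 3.199e+04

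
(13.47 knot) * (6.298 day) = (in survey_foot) 1.237e+07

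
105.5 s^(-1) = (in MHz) 0.0001055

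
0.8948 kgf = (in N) 8.775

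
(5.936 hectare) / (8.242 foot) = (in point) 6.698e+07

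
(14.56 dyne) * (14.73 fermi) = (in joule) 2.145e-18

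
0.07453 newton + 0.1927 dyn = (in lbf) 0.01676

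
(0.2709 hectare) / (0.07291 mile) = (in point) 6.544e+04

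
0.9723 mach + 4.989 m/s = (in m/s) 336.1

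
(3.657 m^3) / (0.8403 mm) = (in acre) 1.075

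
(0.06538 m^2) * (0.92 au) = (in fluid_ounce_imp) 3.167e+14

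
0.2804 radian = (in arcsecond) 5.784e+04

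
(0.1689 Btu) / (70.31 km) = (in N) 0.002534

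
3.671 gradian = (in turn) 0.009177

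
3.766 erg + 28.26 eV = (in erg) 3.766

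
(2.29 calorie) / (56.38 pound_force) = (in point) 108.3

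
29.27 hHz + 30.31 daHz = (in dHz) 3.23e+04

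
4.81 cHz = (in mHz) 48.1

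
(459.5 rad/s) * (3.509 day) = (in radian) 1.393e+08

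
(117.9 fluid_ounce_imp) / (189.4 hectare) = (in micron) 0.001769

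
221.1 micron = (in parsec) 7.165e-21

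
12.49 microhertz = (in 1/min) 0.0007494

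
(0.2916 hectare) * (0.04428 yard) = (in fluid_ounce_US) 3.992e+06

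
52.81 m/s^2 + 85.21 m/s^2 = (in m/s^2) 138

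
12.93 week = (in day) 90.51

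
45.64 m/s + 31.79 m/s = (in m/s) 77.43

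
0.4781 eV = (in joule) 7.66e-20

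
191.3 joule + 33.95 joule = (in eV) 1.406e+21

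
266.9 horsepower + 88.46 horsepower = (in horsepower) 355.4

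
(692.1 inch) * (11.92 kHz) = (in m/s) 2.095e+05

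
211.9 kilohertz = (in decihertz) 2.119e+06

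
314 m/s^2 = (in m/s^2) 314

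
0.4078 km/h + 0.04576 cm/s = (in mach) 0.000334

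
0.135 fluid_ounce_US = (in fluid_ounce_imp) 0.1405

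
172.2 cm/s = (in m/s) 1.722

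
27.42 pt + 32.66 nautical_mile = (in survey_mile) 37.58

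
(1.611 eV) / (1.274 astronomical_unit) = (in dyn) 1.354e-25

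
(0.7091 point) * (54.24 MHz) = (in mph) 3.035e+04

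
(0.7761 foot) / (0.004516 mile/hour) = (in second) 117.2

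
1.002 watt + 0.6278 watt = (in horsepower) 0.002186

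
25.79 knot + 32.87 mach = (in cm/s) 1.121e+06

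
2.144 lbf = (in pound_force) 2.144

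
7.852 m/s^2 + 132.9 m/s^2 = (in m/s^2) 140.8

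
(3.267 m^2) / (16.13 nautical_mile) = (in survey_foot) 0.0003588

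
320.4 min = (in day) 0.2225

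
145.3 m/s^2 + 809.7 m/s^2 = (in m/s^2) 955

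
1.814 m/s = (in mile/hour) 4.058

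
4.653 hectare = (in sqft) 5.008e+05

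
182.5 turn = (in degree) 6.57e+04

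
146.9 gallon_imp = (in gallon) 176.4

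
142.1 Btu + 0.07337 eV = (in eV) 9.357e+23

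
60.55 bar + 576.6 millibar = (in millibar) 6.113e+04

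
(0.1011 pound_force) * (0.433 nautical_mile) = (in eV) 2.251e+21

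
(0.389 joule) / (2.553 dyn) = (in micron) 1.524e+10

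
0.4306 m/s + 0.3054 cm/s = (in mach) 0.001274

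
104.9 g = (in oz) 3.7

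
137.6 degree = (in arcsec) 4.954e+05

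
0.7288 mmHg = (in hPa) 0.9717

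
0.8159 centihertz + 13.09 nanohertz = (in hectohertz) 8.159e-05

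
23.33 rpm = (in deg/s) 140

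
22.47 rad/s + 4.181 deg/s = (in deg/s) 1292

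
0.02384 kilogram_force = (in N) 0.2338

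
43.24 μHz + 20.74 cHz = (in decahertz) 0.02074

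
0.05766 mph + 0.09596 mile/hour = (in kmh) 0.2472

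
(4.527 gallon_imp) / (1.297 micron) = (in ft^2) 1.708e+05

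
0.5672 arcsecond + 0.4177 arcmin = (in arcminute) 0.4272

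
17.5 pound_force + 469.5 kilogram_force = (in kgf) 477.4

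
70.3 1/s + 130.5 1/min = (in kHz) 0.07247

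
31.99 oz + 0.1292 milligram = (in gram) 906.9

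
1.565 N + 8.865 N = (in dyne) 1.043e+06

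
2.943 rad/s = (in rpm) 28.1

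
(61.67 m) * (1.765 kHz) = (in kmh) 3.919e+05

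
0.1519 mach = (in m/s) 51.72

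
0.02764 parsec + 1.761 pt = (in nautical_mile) 4.605e+11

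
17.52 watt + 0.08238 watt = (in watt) 17.6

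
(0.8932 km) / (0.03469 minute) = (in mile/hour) 959.9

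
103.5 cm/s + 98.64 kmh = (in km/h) 102.4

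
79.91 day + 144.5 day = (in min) 3.232e+05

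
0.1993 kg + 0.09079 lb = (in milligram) 2.405e+05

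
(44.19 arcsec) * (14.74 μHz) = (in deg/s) 1.809e-07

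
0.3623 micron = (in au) 2.422e-18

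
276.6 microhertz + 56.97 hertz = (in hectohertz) 0.5697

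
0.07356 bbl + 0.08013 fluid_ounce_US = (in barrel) 0.07357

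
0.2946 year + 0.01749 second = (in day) 107.5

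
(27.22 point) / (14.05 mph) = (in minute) 2.548e-05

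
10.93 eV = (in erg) 1.751e-11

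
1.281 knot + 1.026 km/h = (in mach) 0.002772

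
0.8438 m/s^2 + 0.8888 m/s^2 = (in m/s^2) 1.733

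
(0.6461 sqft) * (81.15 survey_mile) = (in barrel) 4.931e+04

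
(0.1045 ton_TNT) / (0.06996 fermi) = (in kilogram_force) 6.373e+23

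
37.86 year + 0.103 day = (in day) 1.382e+04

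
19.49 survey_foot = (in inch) 233.9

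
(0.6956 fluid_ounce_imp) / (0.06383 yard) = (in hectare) 3.386e-08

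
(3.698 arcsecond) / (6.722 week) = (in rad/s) 4.41e-12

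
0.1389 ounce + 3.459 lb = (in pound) 3.468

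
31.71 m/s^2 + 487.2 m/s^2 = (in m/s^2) 518.9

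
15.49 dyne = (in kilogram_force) 1.58e-05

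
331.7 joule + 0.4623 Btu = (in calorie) 195.9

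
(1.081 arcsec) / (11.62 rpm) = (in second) 4.307e-06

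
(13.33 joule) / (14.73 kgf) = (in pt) 261.6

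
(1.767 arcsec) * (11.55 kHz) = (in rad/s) 0.09894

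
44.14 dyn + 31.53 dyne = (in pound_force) 0.0001701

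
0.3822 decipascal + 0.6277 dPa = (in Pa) 0.101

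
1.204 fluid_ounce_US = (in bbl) 0.000224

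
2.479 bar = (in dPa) 2.479e+06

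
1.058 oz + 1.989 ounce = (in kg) 0.08638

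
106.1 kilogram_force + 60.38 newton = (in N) 1101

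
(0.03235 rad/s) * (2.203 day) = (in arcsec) 1.27e+09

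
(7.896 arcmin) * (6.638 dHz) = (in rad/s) 0.001525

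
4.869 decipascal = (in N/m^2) 0.4869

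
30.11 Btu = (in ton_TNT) 7.593e-06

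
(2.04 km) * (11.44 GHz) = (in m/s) 2.334e+13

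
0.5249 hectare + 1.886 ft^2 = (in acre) 1.297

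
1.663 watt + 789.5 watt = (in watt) 791.2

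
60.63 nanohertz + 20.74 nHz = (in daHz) 8.137e-09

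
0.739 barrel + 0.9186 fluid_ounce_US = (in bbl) 0.7392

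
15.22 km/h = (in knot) 8.218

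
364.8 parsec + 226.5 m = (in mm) 1.126e+22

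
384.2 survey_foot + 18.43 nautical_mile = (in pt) 9.709e+07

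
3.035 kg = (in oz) 107.1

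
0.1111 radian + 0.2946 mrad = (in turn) 0.01773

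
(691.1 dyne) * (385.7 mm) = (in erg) 2.666e+04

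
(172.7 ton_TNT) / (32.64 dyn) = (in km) 2.214e+12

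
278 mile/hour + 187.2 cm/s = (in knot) 245.2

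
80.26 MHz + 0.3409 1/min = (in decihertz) 8.026e+08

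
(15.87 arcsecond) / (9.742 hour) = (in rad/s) 2.194e-09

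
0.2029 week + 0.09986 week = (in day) 2.119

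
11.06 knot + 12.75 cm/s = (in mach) 0.01708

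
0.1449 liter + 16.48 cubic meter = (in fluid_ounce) 5.573e+05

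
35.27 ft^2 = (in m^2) 3.277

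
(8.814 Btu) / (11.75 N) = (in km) 0.7914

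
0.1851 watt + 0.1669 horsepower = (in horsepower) 0.1671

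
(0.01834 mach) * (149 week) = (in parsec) 1.824e-08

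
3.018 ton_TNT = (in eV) 7.881e+28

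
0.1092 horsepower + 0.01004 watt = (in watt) 81.44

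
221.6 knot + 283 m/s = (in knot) 771.7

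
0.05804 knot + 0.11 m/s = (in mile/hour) 0.3129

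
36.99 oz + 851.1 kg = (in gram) 8.521e+05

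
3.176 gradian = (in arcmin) 171.5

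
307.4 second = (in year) 9.748e-06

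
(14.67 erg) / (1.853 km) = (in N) 7.917e-10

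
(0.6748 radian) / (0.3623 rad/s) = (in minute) 0.03104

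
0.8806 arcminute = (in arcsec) 52.84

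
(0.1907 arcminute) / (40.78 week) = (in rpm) 2.148e-11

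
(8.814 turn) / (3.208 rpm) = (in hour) 0.04579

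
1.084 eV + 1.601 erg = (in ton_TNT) 3.826e-17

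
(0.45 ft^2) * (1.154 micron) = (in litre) 4.824e-05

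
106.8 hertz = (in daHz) 10.68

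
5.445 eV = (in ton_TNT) 2.085e-28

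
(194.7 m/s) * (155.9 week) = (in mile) 1.141e+07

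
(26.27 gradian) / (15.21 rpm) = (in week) 4.284e-07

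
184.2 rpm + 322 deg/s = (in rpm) 237.9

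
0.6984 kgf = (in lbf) 1.54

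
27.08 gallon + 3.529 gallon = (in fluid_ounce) 3918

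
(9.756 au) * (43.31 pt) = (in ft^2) 2.4e+11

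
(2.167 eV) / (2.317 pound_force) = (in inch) 1.326e-18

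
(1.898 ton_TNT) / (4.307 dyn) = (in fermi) 1.844e+29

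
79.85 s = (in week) 0.000132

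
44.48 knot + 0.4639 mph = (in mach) 0.06781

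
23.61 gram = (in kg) 0.02361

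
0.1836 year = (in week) 9.573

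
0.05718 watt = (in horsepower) 7.668e-05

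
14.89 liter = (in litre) 14.89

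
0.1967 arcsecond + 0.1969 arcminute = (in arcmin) 0.2002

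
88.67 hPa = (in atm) 0.08751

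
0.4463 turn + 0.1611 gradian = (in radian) 2.807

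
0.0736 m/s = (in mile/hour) 0.1646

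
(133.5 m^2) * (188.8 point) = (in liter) 8892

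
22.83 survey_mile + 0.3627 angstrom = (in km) 36.74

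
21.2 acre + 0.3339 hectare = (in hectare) 8.913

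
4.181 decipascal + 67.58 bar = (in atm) 66.7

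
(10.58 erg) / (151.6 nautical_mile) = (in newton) 3.768e-12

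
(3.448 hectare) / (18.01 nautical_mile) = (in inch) 40.7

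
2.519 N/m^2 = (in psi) 0.0003654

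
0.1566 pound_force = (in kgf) 0.07103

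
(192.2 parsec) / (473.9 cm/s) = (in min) 2.086e+16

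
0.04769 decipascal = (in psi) 6.917e-07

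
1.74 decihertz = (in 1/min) 10.44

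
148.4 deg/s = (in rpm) 24.73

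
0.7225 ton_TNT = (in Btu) 2.865e+06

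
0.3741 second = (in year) 1.186e-08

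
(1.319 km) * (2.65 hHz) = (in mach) 1027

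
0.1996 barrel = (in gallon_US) 8.383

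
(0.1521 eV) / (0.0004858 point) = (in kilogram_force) 1.45e-14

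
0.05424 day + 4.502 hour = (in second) 2.089e+04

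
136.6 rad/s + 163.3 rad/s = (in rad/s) 299.9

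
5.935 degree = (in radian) 0.1036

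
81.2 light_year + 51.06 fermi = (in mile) 4.773e+14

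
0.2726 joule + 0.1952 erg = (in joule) 0.2726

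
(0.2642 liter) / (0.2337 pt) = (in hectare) 0.0003205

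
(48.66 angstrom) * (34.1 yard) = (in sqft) 1.633e-06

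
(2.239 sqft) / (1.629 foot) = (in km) 0.0004189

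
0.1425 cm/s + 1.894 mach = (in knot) 1254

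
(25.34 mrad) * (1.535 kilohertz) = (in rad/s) 38.9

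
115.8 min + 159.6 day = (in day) 159.7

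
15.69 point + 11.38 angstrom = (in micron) 5535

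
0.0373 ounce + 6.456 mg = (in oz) 0.03753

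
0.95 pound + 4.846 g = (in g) 435.8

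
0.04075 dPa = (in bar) 4.075e-08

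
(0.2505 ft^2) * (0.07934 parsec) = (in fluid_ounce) 1.927e+18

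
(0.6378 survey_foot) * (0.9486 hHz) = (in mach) 0.05416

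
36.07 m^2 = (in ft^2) 388.3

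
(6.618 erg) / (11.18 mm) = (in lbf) 1.331e-05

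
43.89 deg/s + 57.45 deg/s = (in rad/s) 1.769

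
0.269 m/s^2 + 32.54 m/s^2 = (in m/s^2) 32.81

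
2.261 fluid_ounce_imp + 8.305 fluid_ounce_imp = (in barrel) 0.001888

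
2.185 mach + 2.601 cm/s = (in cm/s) 7.44e+04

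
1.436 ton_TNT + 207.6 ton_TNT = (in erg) 8.746e+18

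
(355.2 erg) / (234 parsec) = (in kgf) 5.016e-25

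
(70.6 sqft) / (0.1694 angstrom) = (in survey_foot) 1.27e+12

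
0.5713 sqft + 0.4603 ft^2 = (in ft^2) 1.032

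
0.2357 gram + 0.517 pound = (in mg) 2.347e+05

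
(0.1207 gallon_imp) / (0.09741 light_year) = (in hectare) 5.954e-23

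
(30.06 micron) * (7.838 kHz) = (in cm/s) 23.56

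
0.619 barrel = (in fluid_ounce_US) 3328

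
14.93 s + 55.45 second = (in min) 1.173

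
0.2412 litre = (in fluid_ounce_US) 8.156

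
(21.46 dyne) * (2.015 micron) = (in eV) 2.699e+09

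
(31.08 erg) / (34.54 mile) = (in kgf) 5.701e-12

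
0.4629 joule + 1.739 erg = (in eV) 2.889e+18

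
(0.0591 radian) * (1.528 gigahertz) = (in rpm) 8.623e+08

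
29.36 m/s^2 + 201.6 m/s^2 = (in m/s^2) 231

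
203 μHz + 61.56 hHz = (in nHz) 6.156e+12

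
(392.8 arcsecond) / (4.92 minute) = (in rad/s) 6.451e-06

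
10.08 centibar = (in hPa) 100.8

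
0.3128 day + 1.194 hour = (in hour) 8.701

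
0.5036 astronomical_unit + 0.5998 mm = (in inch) 2.966e+12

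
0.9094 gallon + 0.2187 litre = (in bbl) 0.02303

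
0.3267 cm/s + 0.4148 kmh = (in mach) 0.000348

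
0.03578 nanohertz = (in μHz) 3.578e-05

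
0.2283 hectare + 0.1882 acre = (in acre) 0.7523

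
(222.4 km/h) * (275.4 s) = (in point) 4.823e+07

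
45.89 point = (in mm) 16.19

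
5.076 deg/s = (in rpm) 0.846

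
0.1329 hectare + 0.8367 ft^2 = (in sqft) 1.431e+04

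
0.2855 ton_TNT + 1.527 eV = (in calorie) 2.855e+08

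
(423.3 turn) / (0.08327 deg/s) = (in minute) 3.05e+04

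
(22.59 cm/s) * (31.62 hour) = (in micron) 2.571e+10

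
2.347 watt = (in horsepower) 0.003147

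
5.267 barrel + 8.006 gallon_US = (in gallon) 229.2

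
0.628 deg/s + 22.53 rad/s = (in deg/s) 1292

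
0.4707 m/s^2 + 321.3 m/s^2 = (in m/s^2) 321.8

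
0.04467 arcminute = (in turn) 2.068e-06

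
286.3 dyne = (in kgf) 0.0002919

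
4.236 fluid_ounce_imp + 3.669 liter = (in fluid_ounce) 128.1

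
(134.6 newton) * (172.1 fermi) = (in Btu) 2.196e-14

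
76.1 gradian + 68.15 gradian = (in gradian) 144.2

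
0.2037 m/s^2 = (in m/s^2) 0.2037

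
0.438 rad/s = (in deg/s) 25.1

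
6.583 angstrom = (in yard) 7.199e-10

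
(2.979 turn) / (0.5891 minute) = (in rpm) 5.057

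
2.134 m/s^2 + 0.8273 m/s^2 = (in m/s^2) 2.961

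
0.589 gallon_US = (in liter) 2.23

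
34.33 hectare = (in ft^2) 3.695e+06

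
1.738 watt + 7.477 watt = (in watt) 9.215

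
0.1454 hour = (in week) 0.0008655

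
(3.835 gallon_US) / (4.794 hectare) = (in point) 0.0008584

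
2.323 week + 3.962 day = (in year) 0.05541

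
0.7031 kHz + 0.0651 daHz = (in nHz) 7.038e+11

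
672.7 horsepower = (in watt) 5.016e+05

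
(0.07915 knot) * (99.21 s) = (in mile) 0.00251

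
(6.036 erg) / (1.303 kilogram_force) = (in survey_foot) 1.55e-07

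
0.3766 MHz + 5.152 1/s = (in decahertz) 3.766e+04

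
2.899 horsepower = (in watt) 2162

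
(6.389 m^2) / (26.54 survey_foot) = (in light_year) 8.348e-17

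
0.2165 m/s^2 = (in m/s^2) 0.2165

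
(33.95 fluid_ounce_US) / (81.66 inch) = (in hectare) 4.841e-08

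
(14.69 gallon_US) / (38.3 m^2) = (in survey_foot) 0.004763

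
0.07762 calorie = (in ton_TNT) 7.762e-11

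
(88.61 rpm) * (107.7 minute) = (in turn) 9543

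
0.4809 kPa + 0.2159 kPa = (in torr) 5.226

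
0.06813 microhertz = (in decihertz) 6.813e-07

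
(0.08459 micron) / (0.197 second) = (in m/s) 4.294e-07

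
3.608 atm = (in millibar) 3656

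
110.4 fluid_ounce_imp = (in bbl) 0.01973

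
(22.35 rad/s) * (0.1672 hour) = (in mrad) 1.345e+07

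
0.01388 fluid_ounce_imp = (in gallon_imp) 8.675e-05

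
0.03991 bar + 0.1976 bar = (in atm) 0.2344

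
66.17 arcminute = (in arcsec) 3970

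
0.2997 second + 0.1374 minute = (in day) 9.889e-05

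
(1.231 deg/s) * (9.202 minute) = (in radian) 11.86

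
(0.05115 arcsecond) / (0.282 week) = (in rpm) 1.388e-11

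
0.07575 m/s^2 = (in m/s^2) 0.07575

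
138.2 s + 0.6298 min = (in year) 5.581e-06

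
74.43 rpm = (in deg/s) 446.6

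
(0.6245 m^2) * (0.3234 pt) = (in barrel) 0.0004481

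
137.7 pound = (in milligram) 6.246e+07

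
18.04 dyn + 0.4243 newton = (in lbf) 0.09543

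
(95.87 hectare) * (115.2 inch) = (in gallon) 7.411e+08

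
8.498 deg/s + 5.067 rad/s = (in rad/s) 5.215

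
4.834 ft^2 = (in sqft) 4.834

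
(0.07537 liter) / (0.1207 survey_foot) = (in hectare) 2.049e-07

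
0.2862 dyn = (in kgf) 2.918e-07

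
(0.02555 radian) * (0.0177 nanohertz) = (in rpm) 4.319e-12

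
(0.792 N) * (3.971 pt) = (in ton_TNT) 2.652e-13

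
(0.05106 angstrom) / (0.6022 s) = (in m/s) 8.479e-12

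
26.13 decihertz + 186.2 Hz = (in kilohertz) 0.1888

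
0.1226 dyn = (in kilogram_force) 1.25e-07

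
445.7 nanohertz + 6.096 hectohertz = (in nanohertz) 6.096e+11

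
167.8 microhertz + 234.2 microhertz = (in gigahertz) 4.02e-13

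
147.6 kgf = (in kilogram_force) 147.6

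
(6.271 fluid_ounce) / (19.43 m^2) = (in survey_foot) 3.131e-05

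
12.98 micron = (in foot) 4.259e-05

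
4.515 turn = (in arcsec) 5.851e+06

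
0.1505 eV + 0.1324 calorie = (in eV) 3.458e+18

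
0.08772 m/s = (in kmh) 0.3158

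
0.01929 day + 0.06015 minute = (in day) 0.01933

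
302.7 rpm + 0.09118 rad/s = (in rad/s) 31.79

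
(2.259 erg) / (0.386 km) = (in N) 5.852e-10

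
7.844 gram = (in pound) 0.01729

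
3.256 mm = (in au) 2.177e-14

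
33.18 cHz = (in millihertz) 331.8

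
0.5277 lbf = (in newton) 2.347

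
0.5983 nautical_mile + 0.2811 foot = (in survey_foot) 3636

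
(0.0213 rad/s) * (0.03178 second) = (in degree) 0.03878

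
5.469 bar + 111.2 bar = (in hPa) 1.167e+05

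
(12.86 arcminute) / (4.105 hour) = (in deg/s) 1.45e-05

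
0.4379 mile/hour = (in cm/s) 19.58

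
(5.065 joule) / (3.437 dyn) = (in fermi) 1.474e+20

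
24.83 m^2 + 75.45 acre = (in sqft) 3.287e+06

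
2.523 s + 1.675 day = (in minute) 2412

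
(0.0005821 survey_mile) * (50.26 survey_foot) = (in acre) 0.003546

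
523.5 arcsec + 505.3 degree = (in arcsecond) 1.82e+06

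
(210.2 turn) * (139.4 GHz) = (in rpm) 1.758e+15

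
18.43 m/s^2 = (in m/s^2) 18.43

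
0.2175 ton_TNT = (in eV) 5.68e+27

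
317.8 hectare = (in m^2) 3.178e+06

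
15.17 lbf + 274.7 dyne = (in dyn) 6.748e+06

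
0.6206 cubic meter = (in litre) 620.6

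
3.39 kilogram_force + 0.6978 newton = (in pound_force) 7.631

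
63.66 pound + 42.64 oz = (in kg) 30.08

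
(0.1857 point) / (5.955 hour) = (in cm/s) 3.056e-07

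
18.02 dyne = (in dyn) 18.02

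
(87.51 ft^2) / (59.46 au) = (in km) 9.14e-16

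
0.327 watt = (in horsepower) 0.0004385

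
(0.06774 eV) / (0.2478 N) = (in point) 1.242e-16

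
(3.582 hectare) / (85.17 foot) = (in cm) 1.38e+05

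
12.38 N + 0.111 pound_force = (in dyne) 1.287e+06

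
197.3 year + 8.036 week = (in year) 197.5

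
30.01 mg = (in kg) 3.001e-05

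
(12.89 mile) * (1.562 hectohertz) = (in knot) 6.299e+06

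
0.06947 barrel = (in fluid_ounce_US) 373.5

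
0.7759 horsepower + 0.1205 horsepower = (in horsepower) 0.8964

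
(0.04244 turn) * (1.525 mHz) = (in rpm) 0.003883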